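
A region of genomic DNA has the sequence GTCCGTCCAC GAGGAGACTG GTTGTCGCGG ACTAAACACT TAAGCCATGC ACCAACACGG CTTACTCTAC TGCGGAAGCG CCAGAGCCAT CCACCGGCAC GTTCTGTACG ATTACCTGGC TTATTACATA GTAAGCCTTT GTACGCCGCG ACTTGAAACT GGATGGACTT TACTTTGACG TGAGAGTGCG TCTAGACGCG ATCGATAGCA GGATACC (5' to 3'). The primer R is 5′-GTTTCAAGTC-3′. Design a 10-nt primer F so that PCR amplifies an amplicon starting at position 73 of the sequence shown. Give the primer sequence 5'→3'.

The reverse primer's reverse complement GACTTGAAAC matches the template at positions 150–159; the product starts at position 73.
The forward primer is identical to the top strand over positions 73–82: CGGAAGCGCC.

5'-CGGAAGCGCC-3'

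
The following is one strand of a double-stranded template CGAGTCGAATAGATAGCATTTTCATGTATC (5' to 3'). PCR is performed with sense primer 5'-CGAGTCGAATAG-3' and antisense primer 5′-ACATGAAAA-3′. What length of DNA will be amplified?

Scanning the template, CGAGTCGAATAG occurs at positions 1–12; this primer anneals to the bottom strand there with its 3' end pointing downstream.
Taking the reverse complement of ACATGAAAA gives TTTTCATGT, found at positions 19–27 on the template; the primer anneals here to the top strand with its 3' end pointing upstream.
Product length = (reverse-primer end) − (forward-primer start) + 1 = 27 − 1 + 1 = 27 bp.

27 bp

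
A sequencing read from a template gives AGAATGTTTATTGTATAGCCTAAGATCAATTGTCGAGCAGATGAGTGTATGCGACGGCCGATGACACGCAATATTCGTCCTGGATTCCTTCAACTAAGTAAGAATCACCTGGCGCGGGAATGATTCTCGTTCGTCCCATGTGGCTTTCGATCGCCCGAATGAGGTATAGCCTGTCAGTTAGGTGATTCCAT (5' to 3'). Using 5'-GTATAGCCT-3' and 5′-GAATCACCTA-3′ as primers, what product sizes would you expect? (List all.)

The forward primer GTATAGCCT matches the top strand at positions 13–21, 164–172.
The reverse primer's reverse complement is TAGGTGATTC, matching at positions 179–188.
Each forward site pairs with the reverse site to give a product ending at position 188: sizes 176, 25 bp.

176 bp, 25 bp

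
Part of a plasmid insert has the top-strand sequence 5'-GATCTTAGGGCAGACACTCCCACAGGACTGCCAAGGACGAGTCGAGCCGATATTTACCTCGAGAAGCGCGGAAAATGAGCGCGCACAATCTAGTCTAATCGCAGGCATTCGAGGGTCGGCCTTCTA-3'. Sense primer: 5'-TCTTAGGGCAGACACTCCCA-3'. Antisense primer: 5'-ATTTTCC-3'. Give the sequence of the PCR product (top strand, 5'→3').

5'-TCTTAGGGCAGACACTCCCACAGGACTGCCAAGGACGAGTCGAGCCGATATTTACCTCGAGAAGCGCGGAAAAT-3'

Scanning the template, TCTTAGGGCAGACACTCCCA occurs at positions 3–22; this primer anneals to the bottom strand there with its 3' end pointing downstream.
Reverse complement of the reverse primer: GGAAAAT. This occurs on the top strand at positions 70–76.
The product is the template from position 3 through 76 (74 bp).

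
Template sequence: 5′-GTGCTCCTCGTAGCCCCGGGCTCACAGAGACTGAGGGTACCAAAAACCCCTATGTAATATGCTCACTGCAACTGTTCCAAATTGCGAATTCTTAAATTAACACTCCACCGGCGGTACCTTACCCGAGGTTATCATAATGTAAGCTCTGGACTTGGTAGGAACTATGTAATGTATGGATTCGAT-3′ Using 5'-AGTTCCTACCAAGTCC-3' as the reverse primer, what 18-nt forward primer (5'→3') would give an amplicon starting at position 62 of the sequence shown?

The reverse primer's reverse complement GGACTTGGTAGGAACT matches the template at positions 148–163; the product starts at position 62.
The forward primer is identical to the top strand over positions 62–79: CTCACTGCAACTGTTCCA.

5'-CTCACTGCAACTGTTCCA-3'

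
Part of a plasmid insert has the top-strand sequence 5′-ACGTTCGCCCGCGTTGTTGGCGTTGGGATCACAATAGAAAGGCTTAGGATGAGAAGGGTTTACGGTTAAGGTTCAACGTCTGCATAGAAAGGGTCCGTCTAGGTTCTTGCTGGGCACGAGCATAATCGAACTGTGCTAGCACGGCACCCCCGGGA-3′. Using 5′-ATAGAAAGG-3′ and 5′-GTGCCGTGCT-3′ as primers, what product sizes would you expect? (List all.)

The forward primer ATAGAAAGG matches the top strand at positions 34–42, 84–92.
The reverse primer's reverse complement is AGCACGGCAC, matching at positions 138–147.
Each forward site pairs with the reverse site to give a product ending at position 147: sizes 114, 64 bp.

114 bp, 64 bp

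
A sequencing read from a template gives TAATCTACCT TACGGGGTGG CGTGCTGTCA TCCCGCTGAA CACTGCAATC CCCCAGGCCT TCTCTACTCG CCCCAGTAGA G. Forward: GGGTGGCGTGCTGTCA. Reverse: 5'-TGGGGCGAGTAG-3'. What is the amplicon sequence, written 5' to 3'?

The forward primer matches the template at positions 15–30.
Taking the reverse complement of TGGGGCGAGTAG gives CTACTCGCCCCA, found at positions 64–75 on the template; the primer anneals here to the top strand with its 3' end pointing upstream.
The product is the template from position 15 through 75 (61 bp).

5'-GGGTGGCGTGCTGTCATCCCGCTGAACACTGCAATCCCCCAGGCCTTCTCTACTCGCCCCA-3'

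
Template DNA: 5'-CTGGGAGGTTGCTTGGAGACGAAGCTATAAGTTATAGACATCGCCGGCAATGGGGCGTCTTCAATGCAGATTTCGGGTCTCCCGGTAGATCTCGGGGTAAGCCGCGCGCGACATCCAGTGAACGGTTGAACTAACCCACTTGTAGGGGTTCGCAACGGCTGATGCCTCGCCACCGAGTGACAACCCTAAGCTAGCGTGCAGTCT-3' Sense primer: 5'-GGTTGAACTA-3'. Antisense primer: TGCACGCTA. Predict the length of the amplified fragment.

77 bp

Scanning the template, GGTTGAACTA occurs at positions 124–133; this primer anneals to the bottom strand there with its 3' end pointing downstream.
The reverse primer's reverse complement is TAGCGTGCA, which matches the template at positions 192–200.
The product runs from position 124 to position 200, so its length is 200 − 124 + 1 = 77 bp.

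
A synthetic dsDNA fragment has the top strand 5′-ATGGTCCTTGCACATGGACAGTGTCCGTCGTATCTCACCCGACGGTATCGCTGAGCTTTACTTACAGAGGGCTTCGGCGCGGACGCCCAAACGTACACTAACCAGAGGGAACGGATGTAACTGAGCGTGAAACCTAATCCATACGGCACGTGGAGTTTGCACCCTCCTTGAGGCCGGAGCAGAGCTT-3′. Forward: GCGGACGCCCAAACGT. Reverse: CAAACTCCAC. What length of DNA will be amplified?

Forward primer GCGGACGCCCAAACGT is found on the top strand at positions 79–94.
Taking the reverse complement of CAAACTCCAC gives GTGGAGTTTG, found at positions 150–159 on the template; the primer anneals here to the top strand with its 3' end pointing upstream.
Amplicon spans positions 79–159: 81 bp.

81 bp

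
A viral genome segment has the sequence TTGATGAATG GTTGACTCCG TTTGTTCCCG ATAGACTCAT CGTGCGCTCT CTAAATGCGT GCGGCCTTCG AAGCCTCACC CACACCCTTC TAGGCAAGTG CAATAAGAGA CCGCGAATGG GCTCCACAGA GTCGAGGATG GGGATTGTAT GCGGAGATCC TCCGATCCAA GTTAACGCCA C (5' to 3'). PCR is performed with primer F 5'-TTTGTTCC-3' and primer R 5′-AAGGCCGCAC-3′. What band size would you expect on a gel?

Forward primer TTTGTTCC is found on the top strand at positions 21–28.
Taking the reverse complement of AAGGCCGCAC gives GTGCGGCCTT, found at positions 59–68 on the template; the primer anneals here to the top strand with its 3' end pointing upstream.
Amplicon spans positions 21–68: 48 bp.

48 bp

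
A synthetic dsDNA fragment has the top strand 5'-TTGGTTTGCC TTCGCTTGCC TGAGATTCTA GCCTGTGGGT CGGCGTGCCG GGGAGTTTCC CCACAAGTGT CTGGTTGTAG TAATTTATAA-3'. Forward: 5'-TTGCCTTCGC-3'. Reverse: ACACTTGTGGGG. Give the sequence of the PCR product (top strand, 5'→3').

5'-TTGCCTTCGCTTGCCTGAGATTCTAGCCTGTGGGTCGGCGTGCCGGGGAGTTTCCCCACAAGTGT-3'

The forward primer matches the template at positions 6–15.
Taking the reverse complement of ACACTTGTGGGG gives CCCCACAAGTGT, found at positions 59–70 on the template; the primer anneals here to the top strand with its 3' end pointing upstream.
The product is the template from position 6 through 70 (65 bp).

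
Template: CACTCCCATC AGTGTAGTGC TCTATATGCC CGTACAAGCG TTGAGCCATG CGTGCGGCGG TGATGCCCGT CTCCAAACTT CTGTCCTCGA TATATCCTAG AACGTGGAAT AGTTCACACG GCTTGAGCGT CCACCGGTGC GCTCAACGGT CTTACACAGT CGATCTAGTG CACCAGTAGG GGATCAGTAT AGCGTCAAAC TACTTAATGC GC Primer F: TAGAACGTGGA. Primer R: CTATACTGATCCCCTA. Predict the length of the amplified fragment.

95 bp

The forward primer matches the template at positions 98–108.
The reverse primer's reverse complement is TAGGGGATCAGTATAG, which matches the template at positions 177–192.
The product runs from position 98 to position 192, so its length is 192 − 98 + 1 = 95 bp.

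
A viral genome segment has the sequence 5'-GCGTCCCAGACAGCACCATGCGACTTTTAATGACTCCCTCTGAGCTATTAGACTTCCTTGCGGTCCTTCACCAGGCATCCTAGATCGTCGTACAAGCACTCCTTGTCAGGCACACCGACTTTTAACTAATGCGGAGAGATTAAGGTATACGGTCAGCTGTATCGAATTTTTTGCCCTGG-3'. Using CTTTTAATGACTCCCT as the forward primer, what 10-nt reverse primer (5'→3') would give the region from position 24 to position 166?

5'-TTCGATACAG-3'

The product's 3' end on the top strand is position 166.
The reverse primer anneals to the top strand over positions 157–166, i.e. to CTGTATCGAA.
Its sequence written 5'→3' is the reverse complement: TTCGATACAG.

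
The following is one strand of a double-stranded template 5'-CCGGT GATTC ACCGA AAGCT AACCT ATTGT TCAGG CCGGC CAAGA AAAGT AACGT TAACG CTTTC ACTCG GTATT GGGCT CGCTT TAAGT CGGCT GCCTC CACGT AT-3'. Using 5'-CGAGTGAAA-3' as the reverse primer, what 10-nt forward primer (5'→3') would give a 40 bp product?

5'-TCAGGCCGGC-3'

The reverse primer's reverse complement TTTCACTCG matches the template at positions 62–70, so the product ends at position 70.
A 40 bp product then starts at position 70 − 40 + 1 = 31.
The forward primer is identical to the top strand there: TCAGGCCGGC.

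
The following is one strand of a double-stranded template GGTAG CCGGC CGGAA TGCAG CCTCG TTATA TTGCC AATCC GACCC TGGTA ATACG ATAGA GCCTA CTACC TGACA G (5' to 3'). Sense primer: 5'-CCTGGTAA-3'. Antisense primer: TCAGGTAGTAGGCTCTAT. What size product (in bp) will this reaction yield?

30 bp

Scanning the template, CCTGGTAA occurs at positions 44–51; this primer anneals to the bottom strand there with its 3' end pointing downstream.
Taking the reverse complement of TCAGGTAGTAGGCTCTAT gives ATAGAGCCTACTACCTGA, found at positions 56–73 on the template; the primer anneals here to the top strand with its 3' end pointing upstream.
Amplicon spans positions 44–73: 30 bp.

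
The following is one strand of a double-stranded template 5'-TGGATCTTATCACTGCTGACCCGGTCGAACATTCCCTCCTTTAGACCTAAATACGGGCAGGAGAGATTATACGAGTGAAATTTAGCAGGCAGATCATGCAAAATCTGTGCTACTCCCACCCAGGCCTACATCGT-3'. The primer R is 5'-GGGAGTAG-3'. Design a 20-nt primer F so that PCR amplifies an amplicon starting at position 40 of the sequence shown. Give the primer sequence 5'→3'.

5'-TTTAGACCTAAATACGGGCA-3'

The reverse primer's reverse complement CTACTCCC matches the template at positions 110–117; the product starts at position 40.
The forward primer is identical to the top strand over positions 40–59: TTTAGACCTAAATACGGGCA.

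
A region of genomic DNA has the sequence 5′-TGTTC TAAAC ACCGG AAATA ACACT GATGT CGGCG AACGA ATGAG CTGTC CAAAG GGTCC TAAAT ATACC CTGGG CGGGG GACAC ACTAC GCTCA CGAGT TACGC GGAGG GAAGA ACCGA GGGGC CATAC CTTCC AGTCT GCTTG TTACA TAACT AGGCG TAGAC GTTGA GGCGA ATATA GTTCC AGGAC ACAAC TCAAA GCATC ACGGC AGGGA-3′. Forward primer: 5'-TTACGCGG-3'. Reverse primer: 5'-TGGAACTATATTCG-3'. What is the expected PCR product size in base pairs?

87 bp

Forward primer TTACGCGG is found on the top strand at positions 100–107.
The reverse primer's reverse complement is CGAATATAGTTCCA, which matches the template at positions 173–186.
Amplicon spans positions 100–186: 87 bp.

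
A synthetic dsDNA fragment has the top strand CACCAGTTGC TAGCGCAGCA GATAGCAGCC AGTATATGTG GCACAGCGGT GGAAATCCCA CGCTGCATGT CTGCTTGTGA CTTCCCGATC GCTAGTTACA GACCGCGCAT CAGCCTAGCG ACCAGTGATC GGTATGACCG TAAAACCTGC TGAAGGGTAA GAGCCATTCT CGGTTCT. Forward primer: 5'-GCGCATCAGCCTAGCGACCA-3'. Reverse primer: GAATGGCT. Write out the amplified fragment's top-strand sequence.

5'-GCGCATCAGCCTAGCGACCAGTGATCGGTATGACCGTAAAACCTGCTGAAGGGTAAGAGCCATTC-3'

The forward primer matches the template at positions 105–124.
Taking the reverse complement of GAATGGCT gives AGCCATTC, found at positions 162–169 on the template; the primer anneals here to the top strand with its 3' end pointing upstream.
The product is the template from position 105 through 169 (65 bp).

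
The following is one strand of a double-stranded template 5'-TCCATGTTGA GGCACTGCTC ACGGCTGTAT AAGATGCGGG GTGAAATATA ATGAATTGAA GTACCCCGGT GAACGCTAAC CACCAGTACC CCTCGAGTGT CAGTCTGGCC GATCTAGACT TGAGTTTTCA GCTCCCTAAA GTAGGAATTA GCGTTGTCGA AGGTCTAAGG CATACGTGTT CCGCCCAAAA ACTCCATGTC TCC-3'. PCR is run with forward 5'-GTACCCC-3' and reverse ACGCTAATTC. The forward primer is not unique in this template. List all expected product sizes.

The forward primer GTACCCC matches the top strand at positions 61–67, 86–92.
The reverse primer's reverse complement is GAATTAGCGT, matching at positions 145–154.
Each forward site pairs with the reverse site to give a product ending at position 154: sizes 94, 69 bp.

94 bp, 69 bp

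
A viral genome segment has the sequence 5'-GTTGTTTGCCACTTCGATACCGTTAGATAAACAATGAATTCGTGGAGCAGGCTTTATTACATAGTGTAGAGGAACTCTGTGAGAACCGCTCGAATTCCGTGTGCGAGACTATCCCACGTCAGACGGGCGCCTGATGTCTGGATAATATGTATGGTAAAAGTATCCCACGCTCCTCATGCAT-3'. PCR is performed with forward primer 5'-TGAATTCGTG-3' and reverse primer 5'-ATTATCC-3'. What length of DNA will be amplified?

112 bp

Forward primer TGAATTCGTG is found on the top strand at positions 35–44.
Taking the reverse complement of ATTATCC gives GGATAAT, found at positions 140–146 on the template; the primer anneals here to the top strand with its 3' end pointing upstream.
Product length = (reverse-primer end) − (forward-primer start) + 1 = 146 − 35 + 1 = 112 bp.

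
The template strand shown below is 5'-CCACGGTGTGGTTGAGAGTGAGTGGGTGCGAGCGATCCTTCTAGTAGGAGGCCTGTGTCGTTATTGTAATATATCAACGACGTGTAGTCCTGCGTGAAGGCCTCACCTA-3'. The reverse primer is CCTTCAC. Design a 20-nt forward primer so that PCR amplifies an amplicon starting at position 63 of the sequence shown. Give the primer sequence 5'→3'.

The reverse primer's reverse complement GTGAAGG matches the template at positions 94–100; the product starts at position 63.
The forward primer is identical to the top strand over positions 63–82: ATTGTAATATATCAACGACG.

5'-ATTGTAATATATCAACGACG-3'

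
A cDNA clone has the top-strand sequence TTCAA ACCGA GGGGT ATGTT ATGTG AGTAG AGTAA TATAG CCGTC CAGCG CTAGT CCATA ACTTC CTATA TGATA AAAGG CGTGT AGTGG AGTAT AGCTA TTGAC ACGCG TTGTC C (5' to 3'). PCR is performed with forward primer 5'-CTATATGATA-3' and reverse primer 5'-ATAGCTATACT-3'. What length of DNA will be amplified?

Forward primer CTATATGATA is found on the top strand at positions 66–75.
The reverse primer's reverse complement is AGTATAGCTAT, which matches the template at positions 91–101.
Amplicon spans positions 66–101: 36 bp.

36 bp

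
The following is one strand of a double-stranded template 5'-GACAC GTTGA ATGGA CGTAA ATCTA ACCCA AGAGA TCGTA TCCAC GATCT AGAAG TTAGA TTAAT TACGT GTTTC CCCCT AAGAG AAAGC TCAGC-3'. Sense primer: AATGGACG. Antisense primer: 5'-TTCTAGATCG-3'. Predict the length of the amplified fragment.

Scanning the template, AATGGACG occurs at positions 10–17; this primer anneals to the bottom strand there with its 3' end pointing downstream.
Taking the reverse complement of TTCTAGATCG gives CGATCTAGAA, found at positions 45–54 on the template; the primer anneals here to the top strand with its 3' end pointing upstream.
Amplicon spans positions 10–54: 45 bp.

45 bp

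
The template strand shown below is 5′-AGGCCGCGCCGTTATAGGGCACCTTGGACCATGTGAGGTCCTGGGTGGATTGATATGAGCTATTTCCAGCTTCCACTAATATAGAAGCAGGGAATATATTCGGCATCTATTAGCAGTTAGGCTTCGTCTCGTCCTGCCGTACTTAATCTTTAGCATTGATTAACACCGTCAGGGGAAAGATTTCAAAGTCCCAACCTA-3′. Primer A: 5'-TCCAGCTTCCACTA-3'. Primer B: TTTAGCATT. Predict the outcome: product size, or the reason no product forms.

Primer A (TCCAGCTTCCACTA) matches the top strand at positions 65–78 (3' end points downstream).
Primer B (TTTAGCATT) also matches the top strand directly, at positions 149–157 — its reverse complement AATGCTAAA is not present.
Both primers anneal to the bottom strand with 3' ends pointing the same way, so neither can prime synthesis back toward the other.

No product — both primers anneal to the same strand and extend in the same direction.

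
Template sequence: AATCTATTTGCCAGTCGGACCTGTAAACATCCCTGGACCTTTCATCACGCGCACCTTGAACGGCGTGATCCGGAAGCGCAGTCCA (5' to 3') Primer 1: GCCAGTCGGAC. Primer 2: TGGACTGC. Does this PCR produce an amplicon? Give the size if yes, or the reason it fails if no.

Yes — a 76 bp product.

Primer 1 (GCCAGTCGGAC) matches the top strand at positions 10–20; it acts as a forward primer.
Primer 2's reverse complement is GCAGTCCA, matching the top strand at positions 78–85; it acts as a reverse primer.
The 3' ends face each other across positions 10–85, giving a 76 bp product.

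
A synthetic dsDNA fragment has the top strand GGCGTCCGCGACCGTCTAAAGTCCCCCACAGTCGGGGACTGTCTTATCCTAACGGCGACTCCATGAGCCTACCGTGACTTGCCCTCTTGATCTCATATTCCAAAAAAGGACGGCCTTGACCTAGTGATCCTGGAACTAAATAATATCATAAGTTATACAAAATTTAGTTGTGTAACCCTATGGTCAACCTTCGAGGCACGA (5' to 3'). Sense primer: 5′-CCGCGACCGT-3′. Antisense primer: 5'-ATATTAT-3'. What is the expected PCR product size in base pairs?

141 bp

The forward primer matches the template at positions 6–15.
Taking the reverse complement of ATATTAT gives ATAATAT, found at positions 140–146 on the template; the primer anneals here to the top strand with its 3' end pointing upstream.
Product length = (reverse-primer end) − (forward-primer start) + 1 = 146 − 6 + 1 = 141 bp.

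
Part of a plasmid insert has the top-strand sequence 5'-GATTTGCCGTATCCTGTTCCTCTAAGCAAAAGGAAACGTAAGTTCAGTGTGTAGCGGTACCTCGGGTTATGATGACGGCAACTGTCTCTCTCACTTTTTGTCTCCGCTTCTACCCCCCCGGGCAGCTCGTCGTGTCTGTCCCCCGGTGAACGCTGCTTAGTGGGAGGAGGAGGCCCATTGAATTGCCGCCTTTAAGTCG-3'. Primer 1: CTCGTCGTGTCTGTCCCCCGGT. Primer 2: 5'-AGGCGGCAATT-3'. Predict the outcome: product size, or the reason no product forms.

Yes — a 66 bp product.

Primer 1 (CTCGTCGTGTCTGTCCCCCGGT) matches the top strand at positions 126–147; it acts as a forward primer.
Primer 2's reverse complement is AATTGCCGCCT, matching the top strand at positions 181–191; it acts as a reverse primer.
The 3' ends face each other across positions 126–191, giving a 66 bp product.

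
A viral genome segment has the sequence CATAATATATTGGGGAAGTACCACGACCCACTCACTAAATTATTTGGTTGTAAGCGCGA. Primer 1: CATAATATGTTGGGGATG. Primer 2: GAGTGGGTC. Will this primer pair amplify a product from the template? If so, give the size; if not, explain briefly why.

No product — primer 1 has no binding site in the template.

Primer 1 (CATAATATGTTGGGGATG) does not match the top strand, and its reverse complement CATCCCCAACATATTATG does not match either.
With no annealing site for primer 1, no amplification occurs.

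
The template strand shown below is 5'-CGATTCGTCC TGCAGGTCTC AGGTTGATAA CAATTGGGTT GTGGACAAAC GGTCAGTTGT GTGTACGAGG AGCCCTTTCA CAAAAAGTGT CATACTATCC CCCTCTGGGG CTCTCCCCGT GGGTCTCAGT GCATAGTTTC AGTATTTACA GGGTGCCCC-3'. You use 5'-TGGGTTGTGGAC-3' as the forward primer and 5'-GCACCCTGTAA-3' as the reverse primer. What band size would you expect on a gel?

122 bp

Scanning the template, TGGGTTGTGGAC occurs at positions 35–46; this primer anneals to the bottom strand there with its 3' end pointing downstream.
Reverse complement of the reverse primer: TTACAGGGTGC. This occurs on the top strand at positions 146–156.
The product runs from position 35 to position 156, so its length is 156 − 35 + 1 = 122 bp.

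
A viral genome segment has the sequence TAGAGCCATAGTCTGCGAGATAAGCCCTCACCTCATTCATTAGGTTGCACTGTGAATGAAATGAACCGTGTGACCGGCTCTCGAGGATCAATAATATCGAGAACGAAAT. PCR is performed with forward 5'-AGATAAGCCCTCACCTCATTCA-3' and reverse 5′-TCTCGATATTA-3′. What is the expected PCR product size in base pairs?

Forward primer AGATAAGCCCTCACCTCATTCA is found on the top strand at positions 18–39.
Taking the reverse complement of TCTCGATATTA gives TAATATCGAGA, found at positions 92–102 on the template; the primer anneals here to the top strand with its 3' end pointing upstream.
The product runs from position 18 to position 102, so its length is 102 − 18 + 1 = 85 bp.

85 bp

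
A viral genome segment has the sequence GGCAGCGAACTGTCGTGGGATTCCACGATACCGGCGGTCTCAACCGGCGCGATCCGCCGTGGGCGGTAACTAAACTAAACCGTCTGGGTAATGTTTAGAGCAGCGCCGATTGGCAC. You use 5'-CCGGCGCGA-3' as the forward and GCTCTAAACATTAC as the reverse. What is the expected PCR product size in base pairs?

Forward primer CCGGCGCGA is found on the top strand at positions 44–52.
Reverse complement of the reverse primer: GTAATGTTTAGAGC. This occurs on the top strand at positions 88–101.
Product length = (reverse-primer end) − (forward-primer start) + 1 = 101 − 44 + 1 = 58 bp.

58 bp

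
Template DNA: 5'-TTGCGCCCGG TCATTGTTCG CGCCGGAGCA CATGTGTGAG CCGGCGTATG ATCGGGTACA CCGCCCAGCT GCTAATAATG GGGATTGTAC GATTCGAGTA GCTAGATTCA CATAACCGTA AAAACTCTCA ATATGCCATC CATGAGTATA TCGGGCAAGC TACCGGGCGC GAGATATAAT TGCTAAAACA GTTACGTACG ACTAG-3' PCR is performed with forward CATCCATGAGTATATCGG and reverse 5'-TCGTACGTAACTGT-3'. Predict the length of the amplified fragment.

The forward primer matches the template at positions 137–154.
The reverse primer's reverse complement is ACAGTTACGTACGA, which matches the template at positions 188–201.
Product length = (reverse-primer end) − (forward-primer start) + 1 = 201 − 137 + 1 = 65 bp.

65 bp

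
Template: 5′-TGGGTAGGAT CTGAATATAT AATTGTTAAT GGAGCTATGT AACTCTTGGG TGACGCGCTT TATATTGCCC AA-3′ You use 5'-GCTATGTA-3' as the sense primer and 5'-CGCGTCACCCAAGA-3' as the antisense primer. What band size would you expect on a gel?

Scanning the template, GCTATGTA occurs at positions 34–41; this primer anneals to the bottom strand there with its 3' end pointing downstream.
Reverse complement of the reverse primer: TCTTGGGTGACGCG. This occurs on the top strand at positions 44–57.
Product length = (reverse-primer end) − (forward-primer start) + 1 = 57 − 34 + 1 = 24 bp.

24 bp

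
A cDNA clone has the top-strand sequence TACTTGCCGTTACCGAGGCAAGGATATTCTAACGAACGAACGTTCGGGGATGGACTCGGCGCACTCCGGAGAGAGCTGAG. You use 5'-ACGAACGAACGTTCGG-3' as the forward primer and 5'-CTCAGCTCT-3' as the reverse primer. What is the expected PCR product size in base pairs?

Scanning the template, ACGAACGAACGTTCGG occurs at positions 32–47; this primer anneals to the bottom strand there with its 3' end pointing downstream.
Reverse complement of the reverse primer: AGAGCTGAG. This occurs on the top strand at positions 72–80.
Product length = (reverse-primer end) − (forward-primer start) + 1 = 80 − 32 + 1 = 49 bp.

49 bp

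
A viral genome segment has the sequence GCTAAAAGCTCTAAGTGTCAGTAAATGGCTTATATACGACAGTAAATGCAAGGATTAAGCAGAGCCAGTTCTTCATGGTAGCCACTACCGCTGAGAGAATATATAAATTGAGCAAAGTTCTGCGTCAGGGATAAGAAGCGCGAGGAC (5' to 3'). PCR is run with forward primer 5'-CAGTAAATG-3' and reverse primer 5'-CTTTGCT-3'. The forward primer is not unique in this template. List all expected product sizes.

The forward primer CAGTAAATG matches the top strand at positions 19–27, 40–48.
The reverse primer's reverse complement is AGCAAAG, matching at positions 111–117.
Each forward site pairs with the reverse site to give a product ending at position 117: sizes 99, 78 bp.

99 bp, 78 bp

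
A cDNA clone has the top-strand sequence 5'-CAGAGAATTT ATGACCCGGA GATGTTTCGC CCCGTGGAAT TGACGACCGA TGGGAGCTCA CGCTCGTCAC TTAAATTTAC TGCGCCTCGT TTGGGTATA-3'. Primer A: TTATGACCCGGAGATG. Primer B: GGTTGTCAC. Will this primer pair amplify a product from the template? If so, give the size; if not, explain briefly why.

No product — primer B has no binding site in the template.

Primer B (GGTTGTCAC) does not match the top strand, and its reverse complement GTGACAACC does not match either.
With no annealing site for primer B, no amplification occurs.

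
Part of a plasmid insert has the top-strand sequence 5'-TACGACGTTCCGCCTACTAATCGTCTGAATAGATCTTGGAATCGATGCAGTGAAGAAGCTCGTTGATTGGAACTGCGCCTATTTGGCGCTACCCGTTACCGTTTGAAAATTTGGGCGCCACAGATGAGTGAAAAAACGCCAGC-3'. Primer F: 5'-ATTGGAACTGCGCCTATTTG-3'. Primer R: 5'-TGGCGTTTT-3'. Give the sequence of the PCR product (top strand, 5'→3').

Forward primer ATTGGAACTGCGCCTATTTG is found on the top strand at positions 66–85.
Taking the reverse complement of TGGCGTTTT gives AAAACGCCA, found at positions 133–141 on the template; the primer anneals here to the top strand with its 3' end pointing upstream.
The product is the template from position 66 through 141 (76 bp).

5'-ATTGGAACTGCGCCTATTTGGCGCTACCCGTTACCGTTTGAAAATTTGGGCGCCACAGATGAGTGAAAAAACGCCA-3'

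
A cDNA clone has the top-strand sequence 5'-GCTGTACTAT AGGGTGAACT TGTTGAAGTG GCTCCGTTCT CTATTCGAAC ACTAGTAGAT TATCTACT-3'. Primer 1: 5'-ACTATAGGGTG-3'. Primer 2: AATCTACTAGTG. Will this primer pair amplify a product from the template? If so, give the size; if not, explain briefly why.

Yes — a 56 bp product.

Primer 1 (ACTATAGGGTG) matches the top strand at positions 6–16; it acts as a forward primer.
Primer 2's reverse complement is CACTAGTAGATT, matching the top strand at positions 50–61; it acts as a reverse primer.
The 3' ends face each other across positions 6–61, giving a 56 bp product.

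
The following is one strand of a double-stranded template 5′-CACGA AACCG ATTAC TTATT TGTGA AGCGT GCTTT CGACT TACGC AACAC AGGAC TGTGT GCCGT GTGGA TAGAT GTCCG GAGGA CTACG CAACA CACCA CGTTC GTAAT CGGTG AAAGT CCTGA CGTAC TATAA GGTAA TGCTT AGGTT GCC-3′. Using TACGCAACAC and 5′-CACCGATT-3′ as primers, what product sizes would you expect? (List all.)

75 bp, 29 bp

The forward primer TACGCAACAC matches the top strand at positions 41–50, 87–96.
The reverse primer's reverse complement is AATCGGTG, matching at positions 108–115.
Each forward site pairs with the reverse site to give a product ending at position 115: sizes 75, 29 bp.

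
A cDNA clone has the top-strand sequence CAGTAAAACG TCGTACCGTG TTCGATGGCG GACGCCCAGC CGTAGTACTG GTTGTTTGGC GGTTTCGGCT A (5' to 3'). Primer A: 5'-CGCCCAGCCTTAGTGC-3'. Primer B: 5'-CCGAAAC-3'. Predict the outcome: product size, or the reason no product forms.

No product — primer A has no binding site in the template.

Primer A (CGCCCAGCCTTAGTGC) does not match the top strand, and its reverse complement GCACTAAGGCTGGGCG does not match either.
With no annealing site for primer A, no amplification occurs.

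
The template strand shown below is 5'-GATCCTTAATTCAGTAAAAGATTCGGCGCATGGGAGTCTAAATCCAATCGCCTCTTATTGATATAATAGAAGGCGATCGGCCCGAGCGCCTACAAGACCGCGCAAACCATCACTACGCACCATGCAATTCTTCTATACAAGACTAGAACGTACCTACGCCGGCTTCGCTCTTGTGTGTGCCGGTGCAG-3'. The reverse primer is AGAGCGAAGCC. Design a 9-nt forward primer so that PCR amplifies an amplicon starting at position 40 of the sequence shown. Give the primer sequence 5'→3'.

The reverse primer's reverse complement GGCTTCGCTCT matches the template at positions 161–171; the product starts at position 40.
The forward primer is identical to the top strand over positions 40–48: AAATCCAAT.

5'-AAATCCAAT-3'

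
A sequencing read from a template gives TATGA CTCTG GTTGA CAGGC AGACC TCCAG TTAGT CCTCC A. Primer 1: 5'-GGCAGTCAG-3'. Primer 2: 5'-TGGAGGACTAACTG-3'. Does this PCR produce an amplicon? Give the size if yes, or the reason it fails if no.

Primer 1 (GGCAGTCAG) does not match the top strand, and its reverse complement CTGACTGCC does not match either.
With no annealing site for primer 1, no amplification occurs.

No product — primer 1 has no binding site in the template.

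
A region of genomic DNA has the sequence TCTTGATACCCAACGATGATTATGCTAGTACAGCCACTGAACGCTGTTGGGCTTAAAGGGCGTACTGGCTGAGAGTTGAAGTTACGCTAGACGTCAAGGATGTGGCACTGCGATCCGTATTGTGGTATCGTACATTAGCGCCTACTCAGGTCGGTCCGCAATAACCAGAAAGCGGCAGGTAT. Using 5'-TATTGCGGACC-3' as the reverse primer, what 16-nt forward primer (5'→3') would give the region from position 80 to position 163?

5'-AGTTACGCTAGACGTC-3'

The reverse primer's reverse complement GGTCCGCAATA matches the template at positions 153–163; the product starts at position 80.
The forward primer is identical to the top strand over positions 80–95: AGTTACGCTAGACGTC.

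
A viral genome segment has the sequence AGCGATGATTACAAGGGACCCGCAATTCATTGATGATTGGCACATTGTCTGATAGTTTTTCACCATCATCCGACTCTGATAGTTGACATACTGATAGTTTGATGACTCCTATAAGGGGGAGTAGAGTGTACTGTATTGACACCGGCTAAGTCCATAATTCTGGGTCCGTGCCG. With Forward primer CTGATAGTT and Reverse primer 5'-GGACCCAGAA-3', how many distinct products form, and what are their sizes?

Three products: 119 bp, 92 bp, 77 bp

The forward primer CTGATAGTT matches the top strand at positions 49–57, 76–84, 91–99.
The reverse primer's reverse complement is TTCTGGGTCC, matching at positions 158–167.
Each forward site pairs with the reverse site to give a product ending at position 167: sizes 119, 92, 77 bp.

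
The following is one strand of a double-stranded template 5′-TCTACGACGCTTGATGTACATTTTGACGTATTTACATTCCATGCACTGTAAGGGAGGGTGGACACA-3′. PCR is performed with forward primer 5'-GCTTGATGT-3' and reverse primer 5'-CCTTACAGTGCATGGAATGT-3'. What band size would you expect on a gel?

45 bp

Scanning the template, GCTTGATGT occurs at positions 9–17; this primer anneals to the bottom strand there with its 3' end pointing downstream.
Reverse complement of the reverse primer: ACATTCCATGCACTGTAAGG. This occurs on the top strand at positions 34–53.
Amplicon spans positions 9–53: 45 bp.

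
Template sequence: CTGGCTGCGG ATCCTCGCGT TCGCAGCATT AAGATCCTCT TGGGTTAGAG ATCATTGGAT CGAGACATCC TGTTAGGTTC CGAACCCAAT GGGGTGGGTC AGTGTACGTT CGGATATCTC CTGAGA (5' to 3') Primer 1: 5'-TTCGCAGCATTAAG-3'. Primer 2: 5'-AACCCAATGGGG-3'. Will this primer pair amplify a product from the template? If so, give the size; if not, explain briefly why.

Primer 1 (TTCGCAGCATTAAG) matches the top strand at positions 20–33 (3' end points downstream).
Primer 2 (AACCCAATGGGG) also matches the top strand directly, at positions 83–94 — its reverse complement CCCCATTGGGTT is not present.
Both primers anneal to the bottom strand with 3' ends pointing the same way, so neither can prime synthesis back toward the other.

No product — both primers anneal to the same strand and extend in the same direction.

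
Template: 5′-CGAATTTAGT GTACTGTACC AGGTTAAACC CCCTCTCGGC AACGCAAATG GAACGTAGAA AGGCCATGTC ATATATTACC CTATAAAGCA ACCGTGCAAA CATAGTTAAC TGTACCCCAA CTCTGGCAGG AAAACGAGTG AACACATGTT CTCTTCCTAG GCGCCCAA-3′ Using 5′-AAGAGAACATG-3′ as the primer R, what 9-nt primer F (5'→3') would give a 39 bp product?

The reverse primer's reverse complement CATGTTCTCTT matches the template at positions 145–155, so the product ends at position 155.
A 39 bp product then starts at position 155 − 39 + 1 = 117.
The forward primer is identical to the top strand there: CCAACTCTG.

5'-CCAACTCTG-3'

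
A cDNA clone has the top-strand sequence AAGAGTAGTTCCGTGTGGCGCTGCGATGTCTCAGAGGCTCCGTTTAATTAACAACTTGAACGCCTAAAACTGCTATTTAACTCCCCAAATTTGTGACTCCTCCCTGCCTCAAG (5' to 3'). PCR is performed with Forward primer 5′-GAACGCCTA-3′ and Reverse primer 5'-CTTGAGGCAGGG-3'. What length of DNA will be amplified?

Forward primer GAACGCCTA is found on the top strand at positions 58–66.
Reverse complement of the reverse primer: CCCTGCCTCAAG. This occurs on the top strand at positions 102–113.
Amplicon spans positions 58–113: 56 bp.

56 bp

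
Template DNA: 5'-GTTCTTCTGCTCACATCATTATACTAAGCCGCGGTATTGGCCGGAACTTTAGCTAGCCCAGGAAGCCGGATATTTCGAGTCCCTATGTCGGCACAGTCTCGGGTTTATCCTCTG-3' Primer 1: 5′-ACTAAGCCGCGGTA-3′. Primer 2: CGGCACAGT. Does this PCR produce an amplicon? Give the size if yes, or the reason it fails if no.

No product — both primers anneal to the same strand and extend in the same direction.

Primer 1 (ACTAAGCCGCGGTA) matches the top strand at positions 23–36 (3' end points downstream).
Primer 2 (CGGCACAGT) also matches the top strand directly, at positions 89–97 — its reverse complement ACTGTGCCG is not present.
Both primers anneal to the bottom strand with 3' ends pointing the same way, so neither can prime synthesis back toward the other.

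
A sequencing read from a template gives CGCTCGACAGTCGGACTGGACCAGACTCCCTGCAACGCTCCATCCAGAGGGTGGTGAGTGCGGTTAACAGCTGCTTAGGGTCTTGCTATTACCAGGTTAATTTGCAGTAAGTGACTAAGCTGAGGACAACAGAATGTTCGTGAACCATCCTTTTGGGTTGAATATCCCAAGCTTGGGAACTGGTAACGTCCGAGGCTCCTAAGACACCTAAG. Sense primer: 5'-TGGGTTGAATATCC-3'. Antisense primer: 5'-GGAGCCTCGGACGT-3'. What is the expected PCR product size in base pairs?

46 bp

The forward primer matches the template at positions 154–167.
Taking the reverse complement of GGAGCCTCGGACGT gives ACGTCCGAGGCTCC, found at positions 186–199 on the template; the primer anneals here to the top strand with its 3' end pointing upstream.
The product runs from position 154 to position 199, so its length is 199 − 154 + 1 = 46 bp.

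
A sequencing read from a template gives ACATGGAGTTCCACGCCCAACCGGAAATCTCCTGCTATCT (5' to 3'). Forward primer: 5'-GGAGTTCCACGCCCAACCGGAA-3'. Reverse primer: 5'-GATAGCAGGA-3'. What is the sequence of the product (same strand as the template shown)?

Scanning the template, GGAGTTCCACGCCCAACCGGAA occurs at positions 5–26; this primer anneals to the bottom strand there with its 3' end pointing downstream.
Reverse complement of the reverse primer: TCCTGCTATC. This occurs on the top strand at positions 30–39.
The product is the template from position 5 through 39 (35 bp).

5'-GGAGTTCCACGCCCAACCGGAAATCTCCTGCTATC-3'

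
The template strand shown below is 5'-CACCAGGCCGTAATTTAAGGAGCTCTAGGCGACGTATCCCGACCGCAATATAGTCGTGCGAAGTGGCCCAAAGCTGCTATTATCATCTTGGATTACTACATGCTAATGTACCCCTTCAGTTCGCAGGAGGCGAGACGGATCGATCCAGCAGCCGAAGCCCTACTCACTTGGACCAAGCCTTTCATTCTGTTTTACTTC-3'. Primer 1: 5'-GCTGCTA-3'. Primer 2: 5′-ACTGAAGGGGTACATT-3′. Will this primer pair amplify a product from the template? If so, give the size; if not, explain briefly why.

Primer 1 (GCTGCTA) matches the top strand at positions 73–79; it acts as a forward primer.
Primer 2's reverse complement is AATGTACCCCTTCAGT, matching the top strand at positions 105–120; it acts as a reverse primer.
The 3' ends face each other across positions 73–120, giving a 48 bp product.

Yes — a 48 bp product.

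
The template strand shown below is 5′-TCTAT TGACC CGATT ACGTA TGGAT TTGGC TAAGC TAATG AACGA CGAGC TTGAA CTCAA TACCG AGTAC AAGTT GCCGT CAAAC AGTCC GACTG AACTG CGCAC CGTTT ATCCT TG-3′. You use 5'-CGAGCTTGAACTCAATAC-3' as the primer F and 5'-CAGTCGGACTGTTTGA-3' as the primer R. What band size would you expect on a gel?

50 bp

The forward primer matches the template at positions 46–63.
Reverse complement of the reverse primer: TCAAACAGTCCGACTG. This occurs on the top strand at positions 80–95.
The product runs from position 46 to position 95, so its length is 95 − 46 + 1 = 50 bp.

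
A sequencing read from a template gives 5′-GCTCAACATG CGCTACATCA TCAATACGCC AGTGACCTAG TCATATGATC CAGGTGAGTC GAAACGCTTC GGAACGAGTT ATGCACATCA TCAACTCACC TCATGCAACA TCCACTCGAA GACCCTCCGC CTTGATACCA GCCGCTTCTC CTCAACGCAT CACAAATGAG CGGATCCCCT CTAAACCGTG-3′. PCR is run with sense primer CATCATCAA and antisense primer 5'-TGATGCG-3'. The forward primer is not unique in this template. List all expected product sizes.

147 bp, 77 bp

The forward primer CATCATCAA matches the top strand at positions 16–24, 86–94.
The reverse primer's reverse complement is CGCATCA, matching at positions 156–162.
Each forward site pairs with the reverse site to give a product ending at position 162: sizes 147, 77 bp.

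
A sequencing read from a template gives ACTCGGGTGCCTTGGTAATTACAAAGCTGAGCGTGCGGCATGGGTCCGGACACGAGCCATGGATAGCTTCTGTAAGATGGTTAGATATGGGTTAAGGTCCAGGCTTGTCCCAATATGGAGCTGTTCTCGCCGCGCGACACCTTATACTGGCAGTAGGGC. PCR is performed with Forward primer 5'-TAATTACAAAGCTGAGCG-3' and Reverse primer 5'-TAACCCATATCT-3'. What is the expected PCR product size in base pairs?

79 bp

Scanning the template, TAATTACAAAGCTGAGCG occurs at positions 16–33; this primer anneals to the bottom strand there with its 3' end pointing downstream.
Taking the reverse complement of TAACCCATATCT gives AGATATGGGTTA, found at positions 83–94 on the template; the primer anneals here to the top strand with its 3' end pointing upstream.
The product runs from position 16 to position 94, so its length is 94 − 16 + 1 = 79 bp.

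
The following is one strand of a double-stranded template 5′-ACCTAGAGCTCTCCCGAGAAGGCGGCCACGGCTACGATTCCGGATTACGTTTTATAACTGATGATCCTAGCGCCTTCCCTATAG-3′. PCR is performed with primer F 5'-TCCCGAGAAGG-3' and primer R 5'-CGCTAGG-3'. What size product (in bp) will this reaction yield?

61 bp

Scanning the template, TCCCGAGAAGG occurs at positions 12–22; this primer anneals to the bottom strand there with its 3' end pointing downstream.
The reverse primer's reverse complement is CCTAGCG, which matches the template at positions 66–72.
The product runs from position 12 to position 72, so its length is 72 − 12 + 1 = 61 bp.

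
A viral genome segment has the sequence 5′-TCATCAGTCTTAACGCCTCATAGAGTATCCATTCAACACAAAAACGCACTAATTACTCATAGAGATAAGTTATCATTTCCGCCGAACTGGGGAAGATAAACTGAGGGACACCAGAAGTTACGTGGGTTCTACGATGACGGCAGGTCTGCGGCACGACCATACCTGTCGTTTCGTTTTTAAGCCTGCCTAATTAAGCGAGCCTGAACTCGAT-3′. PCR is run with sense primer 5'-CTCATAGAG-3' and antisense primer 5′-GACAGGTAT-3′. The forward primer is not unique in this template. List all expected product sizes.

The forward primer CTCATAGAG matches the top strand at positions 17–25, 56–64.
The reverse primer's reverse complement is ATACCTGTC, matching at positions 159–167.
Each forward site pairs with the reverse site to give a product ending at position 167: sizes 151, 112 bp.

151 bp, 112 bp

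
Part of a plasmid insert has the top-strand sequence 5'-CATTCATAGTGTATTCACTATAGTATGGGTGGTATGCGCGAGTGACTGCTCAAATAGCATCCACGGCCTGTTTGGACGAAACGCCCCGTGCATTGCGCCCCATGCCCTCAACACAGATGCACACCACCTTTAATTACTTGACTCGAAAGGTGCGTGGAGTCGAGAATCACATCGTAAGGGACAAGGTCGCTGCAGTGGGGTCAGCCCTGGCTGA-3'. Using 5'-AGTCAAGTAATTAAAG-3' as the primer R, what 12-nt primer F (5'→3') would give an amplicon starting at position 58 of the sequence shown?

5'-CATCCACGGCCT-3'

The reverse primer's reverse complement CTTTAATTACTTGACT matches the template at positions 128–143; the product starts at position 58.
The forward primer is identical to the top strand over positions 58–69: CATCCACGGCCT.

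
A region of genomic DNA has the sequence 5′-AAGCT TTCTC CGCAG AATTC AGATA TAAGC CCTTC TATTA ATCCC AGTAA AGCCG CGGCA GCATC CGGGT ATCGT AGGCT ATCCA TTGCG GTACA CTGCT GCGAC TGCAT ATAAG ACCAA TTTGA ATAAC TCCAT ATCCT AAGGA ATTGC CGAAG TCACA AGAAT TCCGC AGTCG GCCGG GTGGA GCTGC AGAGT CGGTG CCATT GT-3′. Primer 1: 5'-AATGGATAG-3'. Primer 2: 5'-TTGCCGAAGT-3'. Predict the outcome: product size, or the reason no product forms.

Primer 1 (AATGGATAG) has reverse complement CTATCCATT, which matches the top strand at positions 79–87; primer 1 anneals to the top strand there with its 3' end pointing upstream toward position 79.
Primer 2 (TTGCCGAAGT) matches the top strand directly at positions 147–156; it anneals to the bottom strand with its 3' end pointing downstream toward position 156.
The 3' ends diverge (primer 1 extends toward position 1, primer 2 toward position 207), so the primers never converge on a shared product.

No product — the primers' 3' ends point away from each other.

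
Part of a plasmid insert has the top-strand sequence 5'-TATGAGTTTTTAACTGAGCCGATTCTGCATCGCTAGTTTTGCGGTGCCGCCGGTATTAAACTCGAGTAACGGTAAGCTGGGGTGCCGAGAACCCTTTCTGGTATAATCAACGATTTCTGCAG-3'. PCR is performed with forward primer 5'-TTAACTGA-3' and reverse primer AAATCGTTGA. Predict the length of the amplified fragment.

107 bp

The forward primer matches the template at positions 10–17.
The reverse primer's reverse complement is TCAACGATTT, which matches the template at positions 107–116.
Product length = (reverse-primer end) − (forward-primer start) + 1 = 116 − 10 + 1 = 107 bp.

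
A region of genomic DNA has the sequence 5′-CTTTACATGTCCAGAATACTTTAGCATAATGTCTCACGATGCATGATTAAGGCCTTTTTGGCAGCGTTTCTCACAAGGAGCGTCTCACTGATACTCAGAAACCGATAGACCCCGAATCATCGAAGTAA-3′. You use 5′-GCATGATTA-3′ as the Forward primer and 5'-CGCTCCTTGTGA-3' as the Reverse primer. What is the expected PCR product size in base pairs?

42 bp

Forward primer GCATGATTA is found on the top strand at positions 41–49.
Taking the reverse complement of CGCTCCTTGTGA gives TCACAAGGAGCG, found at positions 71–82 on the template; the primer anneals here to the top strand with its 3' end pointing upstream.
Product length = (reverse-primer end) − (forward-primer start) + 1 = 82 − 41 + 1 = 42 bp.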